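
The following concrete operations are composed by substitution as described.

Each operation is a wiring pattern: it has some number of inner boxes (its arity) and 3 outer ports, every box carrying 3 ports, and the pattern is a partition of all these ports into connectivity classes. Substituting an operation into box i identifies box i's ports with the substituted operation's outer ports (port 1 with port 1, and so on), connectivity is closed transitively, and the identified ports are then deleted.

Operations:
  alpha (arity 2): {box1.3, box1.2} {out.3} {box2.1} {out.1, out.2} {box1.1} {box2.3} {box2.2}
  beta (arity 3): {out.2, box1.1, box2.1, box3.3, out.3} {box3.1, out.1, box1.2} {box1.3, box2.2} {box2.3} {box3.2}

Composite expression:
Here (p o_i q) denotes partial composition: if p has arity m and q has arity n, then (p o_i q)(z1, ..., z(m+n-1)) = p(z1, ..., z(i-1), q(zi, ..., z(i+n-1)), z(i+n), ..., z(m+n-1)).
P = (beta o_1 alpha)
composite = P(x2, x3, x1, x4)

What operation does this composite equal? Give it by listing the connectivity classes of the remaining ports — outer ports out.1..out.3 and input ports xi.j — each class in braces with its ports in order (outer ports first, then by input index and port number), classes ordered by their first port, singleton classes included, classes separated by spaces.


{out.1, out.2, out.3, x1.1, x4.1, x4.3} {x1.2} {x1.3} {x2.1} {x2.2, x2.3} {x3.1} {x3.2} {x3.3} {x4.2}

Treat the ports identified at beta as solder joints: merge, then drop.
after alpha, the pattern on (x2, x3) reads {out.1, out.2} {out.3} {x2.1} {x2.2, x2.3} {x3.1} {x3.2} {x3.3} (out.j = its outer ports)
after beta, the pattern on (x2, x3, x1, x4) reads {out.1, out.2, out.3, x1.1, x4.1, x4.3} {x1.2} {x1.3} {x2.1} {x2.2, x2.3} {x3.1} {x3.2} {x3.3} {x4.2} (out.j = its outer ports)


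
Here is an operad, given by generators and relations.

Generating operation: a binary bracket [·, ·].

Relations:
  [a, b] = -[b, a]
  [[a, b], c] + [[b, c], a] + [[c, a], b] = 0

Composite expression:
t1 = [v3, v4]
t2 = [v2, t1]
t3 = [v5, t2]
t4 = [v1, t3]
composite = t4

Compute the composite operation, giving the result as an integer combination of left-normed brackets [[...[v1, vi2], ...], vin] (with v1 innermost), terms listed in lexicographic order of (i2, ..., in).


-[[[[v1, v2], v3], v4], v5] + [[[[v1, v2], v4], v3], v5] + [[[[v1, v3], v4], v2], v5] - [[[[v1, v4], v3], v2], v5] + [[[[v1, v5], v2], v3], v4] - [[[[v1, v5], v2], v4], v3] - [[[[v1, v5], v3], v4], v2] + [[[[v1, v5], v4], v3], v2]

In the tensor algebra, words opening v1 carry the v1-anchored form.
Composite bracket: [v1, [v5, [v2, [v3, v4]]]]
Applying ab - ba throughout gives 16 signed words (2^4 = 16).
Words beginning with v1 determine it all:
  the word v1v2v3v4v5 carries sign -1 and contributes -[[[[v1, v2], v3], v4], v5]
  the word v1v2v4v3v5 carries sign +1 and contributes +[[[[v1, v2], v4], v3], v5]
  the word v1v3v4v2v5 carries sign +1 and contributes +[[[[v1, v3], v4], v2], v5]
  the word v1v4v3v2v5 carries sign -1 and contributes -[[[[v1, v4], v3], v2], v5]
  the word v1v5v2v3v4 carries sign +1 and contributes +[[[[v1, v5], v2], v3], v4]
  the word v1v5v2v4v3 carries sign -1 and contributes -[[[[v1, v5], v2], v4], v3]
  the word v1v5v3v4v2 carries sign -1 and contributes -[[[[v1, v5], v3], v4], v2]
  the word v1v5v4v3v2 carries sign +1 and contributes +[[[[v1, v5], v4], v3], v2]


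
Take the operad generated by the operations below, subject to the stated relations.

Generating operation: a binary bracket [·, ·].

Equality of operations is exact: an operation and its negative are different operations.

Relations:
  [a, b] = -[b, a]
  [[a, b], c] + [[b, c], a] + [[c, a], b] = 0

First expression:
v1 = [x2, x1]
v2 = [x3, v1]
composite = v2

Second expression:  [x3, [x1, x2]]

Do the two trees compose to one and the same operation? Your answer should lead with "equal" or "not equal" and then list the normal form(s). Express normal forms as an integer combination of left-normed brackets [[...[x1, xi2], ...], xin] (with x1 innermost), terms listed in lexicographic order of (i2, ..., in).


not equal: they reduce to [[x1, x2], x3] and -[[x1, x2], x3]


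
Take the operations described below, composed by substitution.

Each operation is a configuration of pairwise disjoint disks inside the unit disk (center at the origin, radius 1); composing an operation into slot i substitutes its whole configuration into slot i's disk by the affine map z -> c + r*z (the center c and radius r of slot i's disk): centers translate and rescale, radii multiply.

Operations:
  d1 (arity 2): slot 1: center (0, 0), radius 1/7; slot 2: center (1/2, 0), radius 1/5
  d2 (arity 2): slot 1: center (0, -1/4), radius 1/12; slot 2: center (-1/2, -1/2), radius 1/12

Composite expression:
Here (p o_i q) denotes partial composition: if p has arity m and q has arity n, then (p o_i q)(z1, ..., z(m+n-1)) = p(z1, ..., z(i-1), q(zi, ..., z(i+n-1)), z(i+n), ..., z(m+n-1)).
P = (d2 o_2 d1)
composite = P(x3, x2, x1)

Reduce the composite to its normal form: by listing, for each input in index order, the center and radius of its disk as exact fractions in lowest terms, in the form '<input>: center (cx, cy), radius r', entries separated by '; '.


x1: center (-11/24, -1/2), radius 1/60; x2: center (-1/2, -1/2), radius 1/84; x3: center (0, -1/4), radius 1/12

Follow each x-input down from d2: c' goes to c + r*c', radius to r*r'.
input x3: applying the 1 nested substitution gives center (0, -1/4), radius 1/12
input x2: applying the 2 nested substitutions gives center (-1/2, -1/2), radius 1/84
input x1: applying the 2 nested substitutions gives center (-11/24, -1/2), radius 1/60


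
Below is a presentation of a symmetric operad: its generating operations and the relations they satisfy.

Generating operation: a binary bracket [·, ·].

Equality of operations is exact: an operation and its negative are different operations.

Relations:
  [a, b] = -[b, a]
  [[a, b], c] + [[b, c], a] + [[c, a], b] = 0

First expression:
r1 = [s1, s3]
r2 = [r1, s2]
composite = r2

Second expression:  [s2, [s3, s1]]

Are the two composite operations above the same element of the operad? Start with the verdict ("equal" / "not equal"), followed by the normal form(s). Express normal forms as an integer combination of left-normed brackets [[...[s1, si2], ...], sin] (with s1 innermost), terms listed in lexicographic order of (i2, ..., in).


The first expression, normalized: [[s1, s3], s2]
The second expression, normalized: [[s1, s3], s2]
The normal forms match — equal.

equal; both compose to [[s1, s3], s2]


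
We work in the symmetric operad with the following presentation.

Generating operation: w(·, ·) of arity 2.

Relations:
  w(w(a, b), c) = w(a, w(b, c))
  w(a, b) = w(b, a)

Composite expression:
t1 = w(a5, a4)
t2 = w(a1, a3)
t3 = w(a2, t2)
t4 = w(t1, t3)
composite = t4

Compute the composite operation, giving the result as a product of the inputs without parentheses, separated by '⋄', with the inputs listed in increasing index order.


a1 ⋄ a2 ⋄ a3 ⋄ a4 ⋄ a5

With w associative and commutative, the a-input set is all that matters.
w(a5, a4) linearizes to a5 ⋄ a4
w(a1, a3) linearizes to a1 ⋄ a3
w(a2, w(a1, a3)) linearizes to a2 ⋄ a1 ⋄ a3
w(w(a5, a4), w(a2, w(a1, a3))) linearizes to a5 ⋄ a4 ⋄ a2 ⋄ a1 ⋄ a3
the factors in increasing index order: a1 ⋄ a2 ⋄ a3 ⋄ a4 ⋄ a5


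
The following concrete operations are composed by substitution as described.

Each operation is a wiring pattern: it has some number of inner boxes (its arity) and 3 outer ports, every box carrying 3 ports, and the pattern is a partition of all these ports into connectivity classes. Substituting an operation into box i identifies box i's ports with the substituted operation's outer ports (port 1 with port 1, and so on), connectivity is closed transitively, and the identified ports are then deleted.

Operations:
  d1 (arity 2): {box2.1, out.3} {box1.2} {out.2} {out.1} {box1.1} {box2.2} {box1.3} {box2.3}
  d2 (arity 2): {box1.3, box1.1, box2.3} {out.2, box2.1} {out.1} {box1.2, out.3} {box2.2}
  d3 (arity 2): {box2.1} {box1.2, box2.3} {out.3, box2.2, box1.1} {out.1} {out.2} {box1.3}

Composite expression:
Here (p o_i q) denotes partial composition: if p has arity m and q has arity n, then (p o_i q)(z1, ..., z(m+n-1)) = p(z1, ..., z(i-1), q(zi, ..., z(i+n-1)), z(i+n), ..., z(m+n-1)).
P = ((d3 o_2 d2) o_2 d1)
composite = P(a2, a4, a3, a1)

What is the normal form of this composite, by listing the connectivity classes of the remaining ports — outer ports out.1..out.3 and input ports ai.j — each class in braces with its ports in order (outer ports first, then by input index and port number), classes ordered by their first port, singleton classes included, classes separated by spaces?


Reachability decides: close wires over d3-identified ports.
d1 over (a4, a3) gives {out.1} {out.2} {out.3, a3.1} {a3.2} {a3.3} {a4.1} {a4.2} {a4.3}, out.j being that stage's outer ports
d2 over (a4, a3, a1) gives {out.1} {out.2, a1.1} {out.3} {a1.2} {a1.3, a3.1} {a3.2} {a3.3} {a4.1} {a4.2} {a4.3}, out.j being that stage's outer ports
d3 over (a2, a4, a3, a1) gives {out.1} {out.2} {out.3, a1.1, a2.1} {a1.2} {a1.3, a3.1} {a2.2} {a2.3} {a3.2} {a3.3} {a4.1} {a4.2} {a4.3}, out.j being that stage's outer ports

{out.1} {out.2} {out.3, a1.1, a2.1} {a1.2} {a1.3, a3.1} {a2.2} {a2.3} {a3.2} {a3.3} {a4.1} {a4.2} {a4.3}


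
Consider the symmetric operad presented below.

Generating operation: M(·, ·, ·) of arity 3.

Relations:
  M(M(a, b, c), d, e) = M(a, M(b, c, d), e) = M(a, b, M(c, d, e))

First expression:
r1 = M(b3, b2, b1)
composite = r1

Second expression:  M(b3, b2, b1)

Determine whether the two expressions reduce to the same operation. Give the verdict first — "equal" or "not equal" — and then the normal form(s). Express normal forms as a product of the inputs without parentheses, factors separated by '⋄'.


equal: each reduces to b3 ⋄ b2 ⋄ b1


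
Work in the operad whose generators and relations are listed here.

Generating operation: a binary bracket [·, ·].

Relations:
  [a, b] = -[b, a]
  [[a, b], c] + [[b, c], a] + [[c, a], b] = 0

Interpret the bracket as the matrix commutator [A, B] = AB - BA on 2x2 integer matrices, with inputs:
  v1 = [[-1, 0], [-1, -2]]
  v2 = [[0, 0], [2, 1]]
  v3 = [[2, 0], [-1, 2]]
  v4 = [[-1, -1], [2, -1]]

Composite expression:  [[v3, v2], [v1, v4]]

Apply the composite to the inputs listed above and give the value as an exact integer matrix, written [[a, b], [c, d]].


[[1, 0], [-2, -1]]

[v3, v2] = [[0, 0], [1, 0]]
[v1, v4] = [[-1, -1], [-2, 1]]
[[v3, v2], [v1, v4]] = [[1, 0], [-2, -1]]


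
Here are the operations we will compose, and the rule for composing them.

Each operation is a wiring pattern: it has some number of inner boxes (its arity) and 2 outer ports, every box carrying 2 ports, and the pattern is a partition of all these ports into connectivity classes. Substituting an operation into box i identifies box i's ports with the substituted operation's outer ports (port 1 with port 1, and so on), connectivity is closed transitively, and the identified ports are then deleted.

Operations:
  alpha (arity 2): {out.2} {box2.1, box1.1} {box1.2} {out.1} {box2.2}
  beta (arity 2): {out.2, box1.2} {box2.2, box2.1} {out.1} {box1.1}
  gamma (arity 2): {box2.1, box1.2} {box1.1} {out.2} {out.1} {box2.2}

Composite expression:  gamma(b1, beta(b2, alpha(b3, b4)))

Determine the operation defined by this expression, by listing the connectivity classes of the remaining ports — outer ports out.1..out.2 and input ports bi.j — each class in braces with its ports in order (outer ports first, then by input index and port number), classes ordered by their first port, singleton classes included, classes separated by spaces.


{out.1} {out.2} {b1.1} {b1.2} {b2.1} {b2.2} {b3.1, b4.1} {b3.2} {b4.2}

Connectivity passes through glued gamma-boundaries; trace each wire chain.
alpha over (b3, b4) gives {out.1} {out.2} {b3.1, b4.1} {b3.2} {b4.2}, out.j being that stage's outer ports
beta over (b2, b3, b4) gives {out.1} {out.2, b2.2} {b2.1} {b3.1, b4.1} {b3.2} {b4.2}, out.j being that stage's outer ports
gamma over (b1, b2, b3, b4) gives {out.1} {out.2} {b1.1} {b1.2} {b2.1} {b2.2} {b3.1, b4.1} {b3.2} {b4.2}, out.j being that stage's outer ports


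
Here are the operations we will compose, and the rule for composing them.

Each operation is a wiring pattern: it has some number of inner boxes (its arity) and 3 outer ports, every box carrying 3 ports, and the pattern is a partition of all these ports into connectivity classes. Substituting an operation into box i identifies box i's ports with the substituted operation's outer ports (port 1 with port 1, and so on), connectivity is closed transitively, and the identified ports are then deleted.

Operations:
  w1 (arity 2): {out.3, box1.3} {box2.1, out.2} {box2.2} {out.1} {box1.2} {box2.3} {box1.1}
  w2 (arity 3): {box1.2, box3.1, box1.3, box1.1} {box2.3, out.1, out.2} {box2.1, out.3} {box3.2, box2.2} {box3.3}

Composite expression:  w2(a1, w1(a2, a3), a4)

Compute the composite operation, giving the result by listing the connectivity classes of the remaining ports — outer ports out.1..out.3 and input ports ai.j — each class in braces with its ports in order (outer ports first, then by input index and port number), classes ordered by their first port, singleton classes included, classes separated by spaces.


{out.1, out.2, a2.3} {out.3} {a1.1, a1.2, a1.3, a4.1} {a2.1} {a2.2} {a3.1, a4.2} {a3.2} {a3.3} {a4.3}

Substituting into w2 glues patterns; closure does the rest.
after w1, the pattern on (a2, a3) reads {out.1} {out.2, a3.1} {out.3, a2.3} {a2.1} {a2.2} {a3.2} {a3.3} (out.j = its outer ports)
after w2, the pattern on (a1, a2, a3, a4) reads {out.1, out.2, a2.3} {out.3} {a1.1, a1.2, a1.3, a4.1} {a2.1} {a2.2} {a3.1, a4.2} {a3.2} {a3.3} {a4.3} (out.j = its outer ports)


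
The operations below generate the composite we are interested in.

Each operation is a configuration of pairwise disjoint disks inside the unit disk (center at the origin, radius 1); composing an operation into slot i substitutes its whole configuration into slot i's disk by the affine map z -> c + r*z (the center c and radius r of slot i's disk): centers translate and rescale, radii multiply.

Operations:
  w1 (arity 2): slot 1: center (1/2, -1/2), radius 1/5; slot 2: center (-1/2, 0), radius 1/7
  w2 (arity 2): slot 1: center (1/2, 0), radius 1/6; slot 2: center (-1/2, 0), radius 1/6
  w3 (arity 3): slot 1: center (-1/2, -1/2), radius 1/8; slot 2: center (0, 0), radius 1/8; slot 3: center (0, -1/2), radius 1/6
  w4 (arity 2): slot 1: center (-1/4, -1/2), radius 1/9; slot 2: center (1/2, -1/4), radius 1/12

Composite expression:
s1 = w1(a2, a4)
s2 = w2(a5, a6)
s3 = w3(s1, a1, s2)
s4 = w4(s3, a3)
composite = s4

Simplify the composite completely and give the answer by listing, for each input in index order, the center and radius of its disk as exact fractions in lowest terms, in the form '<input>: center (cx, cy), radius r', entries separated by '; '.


Follow each a-input down from w4: c' goes to c + r*c', radius to r*r'.
for a2, the 3-step affine chain lands on center (-43/144, -9/16), radius 1/360
for a4, the 3-step affine chain lands on center (-5/16, -5/9), radius 1/504
for a1, the 2-step affine chain lands on center (-1/4, -1/2), radius 1/72
for a5, the 3-step affine chain lands on center (-13/54, -5/9), radius 1/324
for a6, the 3-step affine chain lands on center (-7/27, -5/9), radius 1/324
for a3, the 1-step affine chain lands on center (1/2, -1/4), radius 1/12

a1: center (-1/4, -1/2), radius 1/72; a2: center (-43/144, -9/16), radius 1/360; a3: center (1/2, -1/4), radius 1/12; a4: center (-5/16, -5/9), radius 1/504; a5: center (-13/54, -5/9), radius 1/324; a6: center (-7/27, -5/9), radius 1/324


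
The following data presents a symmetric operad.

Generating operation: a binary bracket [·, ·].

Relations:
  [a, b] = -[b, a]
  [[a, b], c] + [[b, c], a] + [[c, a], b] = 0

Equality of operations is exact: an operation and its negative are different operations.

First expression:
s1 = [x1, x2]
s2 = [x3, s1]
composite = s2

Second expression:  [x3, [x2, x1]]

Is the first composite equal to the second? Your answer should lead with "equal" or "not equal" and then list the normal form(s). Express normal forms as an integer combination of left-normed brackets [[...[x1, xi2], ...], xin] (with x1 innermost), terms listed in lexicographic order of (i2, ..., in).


not equal; first: -[[x1, x2], x3]; second: [[x1, x2], x3]

The first expression, normalized: -[[x1, x2], x3]
The second expression, normalized: [[x1, x2], x3]
Distinct normal forms: not equal.


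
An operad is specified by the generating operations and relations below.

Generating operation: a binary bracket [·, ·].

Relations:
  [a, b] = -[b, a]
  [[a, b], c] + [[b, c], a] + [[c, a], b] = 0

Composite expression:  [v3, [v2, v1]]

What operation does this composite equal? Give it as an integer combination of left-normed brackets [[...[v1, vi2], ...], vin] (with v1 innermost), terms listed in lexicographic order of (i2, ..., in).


[[v1, v2], v3]

In the tensor algebra, words opening v1 carry the v1-anchored form.
Composite bracket: [v3, [v2, v1]]
Each bracket splits as ab - ba, giving 4 signed words (2^2 = 4).
The v1-initial words carry the normal form:
  the word v1v2v3 carries sign +1 and contributes +[[v1, v2], v3]


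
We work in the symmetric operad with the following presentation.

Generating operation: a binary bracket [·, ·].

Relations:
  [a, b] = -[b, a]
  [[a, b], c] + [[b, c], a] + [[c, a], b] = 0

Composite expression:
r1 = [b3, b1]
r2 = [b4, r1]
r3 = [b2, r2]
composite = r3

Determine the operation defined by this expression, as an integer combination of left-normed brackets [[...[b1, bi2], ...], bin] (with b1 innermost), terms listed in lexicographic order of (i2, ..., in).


In the tensor algebra, words opening b1 carry the b1-anchored form.
Composite bracket: [b2, [b4, [b3, b1]]]
Expanding via [a, b] = ab - ba: 8 signed words (2^3 = 8).
Coefficients come from the b1-initial words:
  b1b3b4b2 (sign -1) contributes -[[[b1, b3], b4], b2]

-[[[b1, b3], b4], b2]


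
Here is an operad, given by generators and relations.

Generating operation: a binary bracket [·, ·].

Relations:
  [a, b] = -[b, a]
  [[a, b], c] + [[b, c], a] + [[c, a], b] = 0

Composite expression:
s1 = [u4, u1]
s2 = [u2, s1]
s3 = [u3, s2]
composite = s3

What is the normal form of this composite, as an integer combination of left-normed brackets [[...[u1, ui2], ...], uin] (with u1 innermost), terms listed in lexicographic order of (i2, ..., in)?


-[[[u1, u4], u2], u3]

Left-normed coefficients sit on the u1-initial expansion words.
Composite bracket: [u3, [u2, [u4, u1]]]
Under [a, b] = ab - ba we get 8 signed associative words (2^3 = 8).
Coefficients come from the u1-initial words:
  sign of u1u4u2u3 is -1, so it contributes -[[[u1, u4], u2], u3]


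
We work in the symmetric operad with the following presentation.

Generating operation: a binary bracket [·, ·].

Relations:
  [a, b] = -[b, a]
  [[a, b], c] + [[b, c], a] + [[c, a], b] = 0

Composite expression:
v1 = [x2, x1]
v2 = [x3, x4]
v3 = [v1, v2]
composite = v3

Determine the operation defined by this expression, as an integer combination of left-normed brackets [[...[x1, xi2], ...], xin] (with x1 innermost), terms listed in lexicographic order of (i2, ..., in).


-[[[x1, x2], x3], x4] + [[[x1, x2], x4], x3]


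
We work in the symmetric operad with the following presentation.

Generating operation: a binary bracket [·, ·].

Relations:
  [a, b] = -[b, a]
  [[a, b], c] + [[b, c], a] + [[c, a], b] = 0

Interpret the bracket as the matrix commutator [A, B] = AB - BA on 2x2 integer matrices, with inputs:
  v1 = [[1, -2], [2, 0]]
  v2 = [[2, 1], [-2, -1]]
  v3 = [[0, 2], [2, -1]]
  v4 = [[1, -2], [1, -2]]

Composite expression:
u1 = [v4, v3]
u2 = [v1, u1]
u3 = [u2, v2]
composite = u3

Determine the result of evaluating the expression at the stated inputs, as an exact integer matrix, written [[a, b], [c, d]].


[[51, 36], [-81, -51]]

[v4, v3] = [[-6, 8], [-5, 6]]
[v1, [v4, v3]] = [[-6, -16], [-19, 6]]
[[v1, [v4, v3]], v2] = [[51, 36], [-81, -51]]


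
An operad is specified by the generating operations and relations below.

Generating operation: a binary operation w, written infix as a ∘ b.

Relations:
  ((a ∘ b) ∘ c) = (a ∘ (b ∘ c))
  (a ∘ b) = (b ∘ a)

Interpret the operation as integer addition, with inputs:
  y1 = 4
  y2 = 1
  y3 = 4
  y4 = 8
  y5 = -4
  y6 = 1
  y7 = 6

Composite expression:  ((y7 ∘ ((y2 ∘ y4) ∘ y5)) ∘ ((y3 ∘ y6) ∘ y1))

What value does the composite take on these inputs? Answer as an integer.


20

(y2 ∘ y4) = 9
((y2 ∘ y4) ∘ y5) = 5
(y7 ∘ ((y2 ∘ y4) ∘ y5)) = 11
(y3 ∘ y6) = 5
((y3 ∘ y6) ∘ y1) = 9
((y7 ∘ ((y2 ∘ y4) ∘ y5)) ∘ ((y3 ∘ y6) ∘ y1)) = 20


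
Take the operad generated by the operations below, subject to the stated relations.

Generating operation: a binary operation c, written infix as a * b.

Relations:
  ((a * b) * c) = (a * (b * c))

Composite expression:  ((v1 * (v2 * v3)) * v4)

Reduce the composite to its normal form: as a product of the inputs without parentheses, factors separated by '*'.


v1 * v2 * v3 * v4


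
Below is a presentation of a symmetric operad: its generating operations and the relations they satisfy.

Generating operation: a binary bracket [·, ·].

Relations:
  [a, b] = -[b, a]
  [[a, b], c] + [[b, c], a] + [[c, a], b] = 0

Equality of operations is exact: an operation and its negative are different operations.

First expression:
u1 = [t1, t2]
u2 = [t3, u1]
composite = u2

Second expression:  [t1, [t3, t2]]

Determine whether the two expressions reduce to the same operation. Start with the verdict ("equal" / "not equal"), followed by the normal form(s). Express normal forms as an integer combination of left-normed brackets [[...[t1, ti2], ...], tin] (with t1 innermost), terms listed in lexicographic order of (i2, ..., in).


The first expression, normalized: -[[t1, t2], t3]
The second expression, normalized: -[[t1, t2], t3] + [[t1, t3], t2]
No match — not equal.

not equal; the first gives -[[t1, t2], t3] and the second -[[t1, t2], t3] + [[t1, t3], t2]


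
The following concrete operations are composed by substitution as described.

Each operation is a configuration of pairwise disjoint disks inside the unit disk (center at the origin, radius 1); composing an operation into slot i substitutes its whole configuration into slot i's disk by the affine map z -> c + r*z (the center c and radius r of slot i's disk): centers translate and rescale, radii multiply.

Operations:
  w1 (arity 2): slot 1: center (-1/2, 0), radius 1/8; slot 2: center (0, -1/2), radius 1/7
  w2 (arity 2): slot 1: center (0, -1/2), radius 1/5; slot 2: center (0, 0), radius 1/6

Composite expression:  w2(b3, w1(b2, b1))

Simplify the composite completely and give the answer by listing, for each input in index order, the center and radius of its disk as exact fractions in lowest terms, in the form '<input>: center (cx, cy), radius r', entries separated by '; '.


Only the slot chain above each b matters under w2; compose those maps.
input b3: applying the 1 nested substitution gives center (0, -1/2), radius 1/5
input b2: applying the 2 nested substitutions gives center (-1/12, 0), radius 1/48
input b1: applying the 2 nested substitutions gives center (0, -1/12), radius 1/42

b1: center (0, -1/12), radius 1/42; b2: center (-1/12, 0), radius 1/48; b3: center (0, -1/2), radius 1/5


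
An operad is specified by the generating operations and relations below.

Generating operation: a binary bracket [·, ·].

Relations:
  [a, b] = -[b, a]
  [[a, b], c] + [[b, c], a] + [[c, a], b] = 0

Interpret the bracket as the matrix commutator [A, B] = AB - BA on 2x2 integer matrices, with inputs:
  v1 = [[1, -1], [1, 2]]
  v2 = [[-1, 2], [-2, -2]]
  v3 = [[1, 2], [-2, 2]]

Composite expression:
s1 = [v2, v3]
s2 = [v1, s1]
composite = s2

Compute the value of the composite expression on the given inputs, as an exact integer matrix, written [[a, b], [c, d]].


[v2, v3] = [[0, 4], [4, 0]]
[v1, [v2, v3]] = [[-8, -4], [4, 8]]

[[-8, -4], [4, 8]]


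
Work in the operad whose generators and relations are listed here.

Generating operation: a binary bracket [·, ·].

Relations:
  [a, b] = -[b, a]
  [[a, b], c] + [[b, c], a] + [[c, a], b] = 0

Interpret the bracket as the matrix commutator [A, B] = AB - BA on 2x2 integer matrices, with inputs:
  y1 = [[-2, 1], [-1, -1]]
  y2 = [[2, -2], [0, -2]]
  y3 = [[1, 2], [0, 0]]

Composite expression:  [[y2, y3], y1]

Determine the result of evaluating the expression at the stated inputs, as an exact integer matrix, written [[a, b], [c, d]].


[[-10, 10], [0, 10]]


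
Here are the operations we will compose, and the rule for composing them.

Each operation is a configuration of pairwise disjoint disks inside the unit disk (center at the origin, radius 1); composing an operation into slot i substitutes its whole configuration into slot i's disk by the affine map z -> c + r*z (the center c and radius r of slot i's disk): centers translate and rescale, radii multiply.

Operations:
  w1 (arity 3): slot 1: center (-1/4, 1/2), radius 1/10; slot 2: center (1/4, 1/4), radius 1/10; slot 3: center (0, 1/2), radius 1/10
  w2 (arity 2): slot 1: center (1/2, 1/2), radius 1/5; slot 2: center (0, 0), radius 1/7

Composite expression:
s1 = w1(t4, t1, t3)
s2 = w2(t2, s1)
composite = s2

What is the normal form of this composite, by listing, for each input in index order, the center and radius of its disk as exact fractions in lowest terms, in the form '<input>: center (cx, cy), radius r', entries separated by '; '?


Each t-disk chains the slot maps above it in w2; radii multiply.
t2: after 1 affine step, its disk has center (1/2, 1/2), radius 1/5
t4: after 2 affine steps, its disk has center (-1/28, 1/14), radius 1/70
t1: after 2 affine steps, its disk has center (1/28, 1/28), radius 1/70
t3: after 2 affine steps, its disk has center (0, 1/14), radius 1/70

t1: center (1/28, 1/28), radius 1/70; t2: center (1/2, 1/2), radius 1/5; t3: center (0, 1/14), radius 1/70; t4: center (-1/28, 1/14), radius 1/70


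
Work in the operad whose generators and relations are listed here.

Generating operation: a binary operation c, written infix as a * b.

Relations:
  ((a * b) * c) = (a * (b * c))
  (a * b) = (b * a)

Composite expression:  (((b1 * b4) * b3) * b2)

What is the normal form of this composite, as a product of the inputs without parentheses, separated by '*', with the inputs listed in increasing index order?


b1 * b2 * b3 * b4


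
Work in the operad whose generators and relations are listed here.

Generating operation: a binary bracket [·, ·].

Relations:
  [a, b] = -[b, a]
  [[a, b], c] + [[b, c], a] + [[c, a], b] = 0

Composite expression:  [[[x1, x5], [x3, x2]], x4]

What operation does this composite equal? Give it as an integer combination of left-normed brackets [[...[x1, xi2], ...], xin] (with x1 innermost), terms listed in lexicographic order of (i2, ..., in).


-[[[[x1, x5], x2], x3], x4] + [[[[x1, x5], x3], x2], x4]

Skip Jacobi rewriting: expand, keep x1-initial words, read off terms.
Composite bracket: [[[x1, x5], [x3, x2]], x4]
Each bracket splits as ab - ba, giving 16 signed words (2^4 = 16).
The x1-initial words carry the normal form:
  word x1x5x2x3x4 has sign -1, contributing -[[[[x1, x5], x2], x3], x4]
  word x1x5x3x2x4 has sign +1, contributing +[[[[x1, x5], x3], x2], x4]


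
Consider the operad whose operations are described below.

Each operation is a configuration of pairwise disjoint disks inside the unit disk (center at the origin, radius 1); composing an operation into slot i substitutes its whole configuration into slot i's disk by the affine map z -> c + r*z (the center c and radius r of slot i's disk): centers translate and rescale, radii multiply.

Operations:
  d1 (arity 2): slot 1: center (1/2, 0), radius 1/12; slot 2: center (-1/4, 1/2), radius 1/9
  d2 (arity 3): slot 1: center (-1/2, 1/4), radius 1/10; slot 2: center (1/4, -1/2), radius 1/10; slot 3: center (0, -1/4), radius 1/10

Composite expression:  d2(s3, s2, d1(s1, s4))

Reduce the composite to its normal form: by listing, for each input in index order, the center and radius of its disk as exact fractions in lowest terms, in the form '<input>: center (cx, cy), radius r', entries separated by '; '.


Below d2, radii multiply path by path; the s-disk centers shift.
s3: after 1 affine step, its disk has center (-1/2, 1/4), radius 1/10
s2: after 1 affine step, its disk has center (1/4, -1/2), radius 1/10
s1: after 2 affine steps, its disk has center (1/20, -1/4), radius 1/120
s4: after 2 affine steps, its disk has center (-1/40, -1/5), radius 1/90

s1: center (1/20, -1/4), radius 1/120; s2: center (1/4, -1/2), radius 1/10; s3: center (-1/2, 1/4), radius 1/10; s4: center (-1/40, -1/5), radius 1/90


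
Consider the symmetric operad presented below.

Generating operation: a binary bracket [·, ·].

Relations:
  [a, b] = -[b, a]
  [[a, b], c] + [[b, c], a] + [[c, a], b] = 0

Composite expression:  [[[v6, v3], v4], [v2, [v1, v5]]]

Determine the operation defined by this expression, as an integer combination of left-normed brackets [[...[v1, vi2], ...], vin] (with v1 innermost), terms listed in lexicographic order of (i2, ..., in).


-[[[[[v1, v5], v2], v3], v6], v4] + [[[[[v1, v5], v2], v4], v3], v6] - [[[[[v1, v5], v2], v4], v6], v3] + [[[[[v1, v5], v2], v6], v3], v4]

Expand each bracket as ab - ba; the v1-initial words give the coefficients.
Composite bracket: [[[v6, v3], v4], [v2, [v1, v5]]]
Each bracket splits as ab - ba, giving 32 signed words (2^5 = 32).
Only words starting with v1 matter:
  sign of v1v5v2v3v6v4 is -1, so it contributes -[[[[[v1, v5], v2], v3], v6], v4]
  sign of v1v5v2v4v3v6 is +1, so it contributes +[[[[[v1, v5], v2], v4], v3], v6]
  sign of v1v5v2v4v6v3 is -1, so it contributes -[[[[[v1, v5], v2], v4], v6], v3]
  sign of v1v5v2v6v3v4 is +1, so it contributes +[[[[[v1, v5], v2], v6], v3], v4]


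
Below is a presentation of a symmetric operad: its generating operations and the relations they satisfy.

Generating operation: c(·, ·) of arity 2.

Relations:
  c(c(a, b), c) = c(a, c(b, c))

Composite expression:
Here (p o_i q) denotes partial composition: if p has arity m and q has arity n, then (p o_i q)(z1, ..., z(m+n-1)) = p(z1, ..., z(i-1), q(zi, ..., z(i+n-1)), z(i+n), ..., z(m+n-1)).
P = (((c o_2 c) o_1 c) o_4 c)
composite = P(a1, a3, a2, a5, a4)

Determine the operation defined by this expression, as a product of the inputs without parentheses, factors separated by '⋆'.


All parenthesizations of c agree; list the a-inputs left to right.
c(a1, a3) collapses to a1 ⋆ a3
c(a5, a4) collapses to a5 ⋆ a4
c(a2, c(a5, a4)) collapses to a2 ⋆ a5 ⋆ a4
c(c(a1, a3), c(a2, c(a5, a4))) collapses to a1 ⋆ a3 ⋆ a2 ⋆ a5 ⋆ a4

a1 ⋆ a3 ⋆ a2 ⋆ a5 ⋆ a4


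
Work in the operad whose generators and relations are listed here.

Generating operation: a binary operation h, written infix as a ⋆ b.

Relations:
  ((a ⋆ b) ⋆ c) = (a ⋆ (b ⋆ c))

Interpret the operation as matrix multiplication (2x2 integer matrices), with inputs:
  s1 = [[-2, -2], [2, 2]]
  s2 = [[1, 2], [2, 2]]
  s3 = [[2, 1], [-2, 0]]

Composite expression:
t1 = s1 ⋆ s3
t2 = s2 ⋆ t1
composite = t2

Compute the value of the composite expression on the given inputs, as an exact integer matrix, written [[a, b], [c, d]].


[[0, 2], [0, 0]]

(s1 ⋆ s3) = [[0, -2], [0, 2]]
(s2 ⋆ (s1 ⋆ s3)) = [[0, 2], [0, 0]]


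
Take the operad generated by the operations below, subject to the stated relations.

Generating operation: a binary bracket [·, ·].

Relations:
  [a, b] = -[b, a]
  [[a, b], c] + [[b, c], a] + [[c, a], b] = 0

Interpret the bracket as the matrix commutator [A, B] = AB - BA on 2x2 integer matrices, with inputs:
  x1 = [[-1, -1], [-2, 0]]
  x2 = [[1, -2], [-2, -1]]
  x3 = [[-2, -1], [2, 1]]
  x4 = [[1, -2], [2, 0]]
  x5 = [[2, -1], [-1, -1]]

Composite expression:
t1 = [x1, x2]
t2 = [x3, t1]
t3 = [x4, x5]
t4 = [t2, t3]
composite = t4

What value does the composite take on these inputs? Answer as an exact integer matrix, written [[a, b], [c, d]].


[[18, 108], [-180, -18]]

[x1, x2] = [[-2, 4], [-6, 2]]
[x3, [x1, x2]] = [[-2, -16], [-26, 2]]
[x4, x5] = [[4, 5], [7, -4]]
[[x3, [x1, x2]], [x4, x5]] = [[18, 108], [-180, -18]]


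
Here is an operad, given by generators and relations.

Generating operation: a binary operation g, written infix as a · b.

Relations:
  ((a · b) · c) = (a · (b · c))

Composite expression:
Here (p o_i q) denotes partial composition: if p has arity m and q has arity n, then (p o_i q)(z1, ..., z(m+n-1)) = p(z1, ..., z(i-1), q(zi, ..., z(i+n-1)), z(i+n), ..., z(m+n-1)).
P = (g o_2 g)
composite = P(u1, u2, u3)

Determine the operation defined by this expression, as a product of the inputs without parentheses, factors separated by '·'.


u1 · u2 · u3


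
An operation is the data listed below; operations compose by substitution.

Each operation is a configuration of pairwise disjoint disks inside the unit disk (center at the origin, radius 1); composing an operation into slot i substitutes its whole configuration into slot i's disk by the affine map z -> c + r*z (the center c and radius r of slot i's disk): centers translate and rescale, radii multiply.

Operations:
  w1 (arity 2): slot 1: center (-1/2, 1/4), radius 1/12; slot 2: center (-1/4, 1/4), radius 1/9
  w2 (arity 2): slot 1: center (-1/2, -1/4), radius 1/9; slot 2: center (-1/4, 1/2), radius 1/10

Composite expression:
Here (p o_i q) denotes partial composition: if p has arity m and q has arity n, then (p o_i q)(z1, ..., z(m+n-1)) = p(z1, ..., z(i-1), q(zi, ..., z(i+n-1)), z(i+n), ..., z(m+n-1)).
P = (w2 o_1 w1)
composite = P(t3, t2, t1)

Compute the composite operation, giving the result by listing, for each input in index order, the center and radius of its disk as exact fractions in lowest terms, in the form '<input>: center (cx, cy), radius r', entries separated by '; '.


t1: center (-1/4, 1/2), radius 1/10; t2: center (-19/36, -2/9), radius 1/81; t3: center (-5/9, -2/9), radius 1/108

Follow each t-input down from w2: c' goes to c + r*c', radius to r*r'.
for t3, the 2-step affine chain lands on center (-5/9, -2/9), radius 1/108
for t2, the 2-step affine chain lands on center (-19/36, -2/9), radius 1/81
for t1, the 1-step affine chain lands on center (-1/4, 1/2), radius 1/10


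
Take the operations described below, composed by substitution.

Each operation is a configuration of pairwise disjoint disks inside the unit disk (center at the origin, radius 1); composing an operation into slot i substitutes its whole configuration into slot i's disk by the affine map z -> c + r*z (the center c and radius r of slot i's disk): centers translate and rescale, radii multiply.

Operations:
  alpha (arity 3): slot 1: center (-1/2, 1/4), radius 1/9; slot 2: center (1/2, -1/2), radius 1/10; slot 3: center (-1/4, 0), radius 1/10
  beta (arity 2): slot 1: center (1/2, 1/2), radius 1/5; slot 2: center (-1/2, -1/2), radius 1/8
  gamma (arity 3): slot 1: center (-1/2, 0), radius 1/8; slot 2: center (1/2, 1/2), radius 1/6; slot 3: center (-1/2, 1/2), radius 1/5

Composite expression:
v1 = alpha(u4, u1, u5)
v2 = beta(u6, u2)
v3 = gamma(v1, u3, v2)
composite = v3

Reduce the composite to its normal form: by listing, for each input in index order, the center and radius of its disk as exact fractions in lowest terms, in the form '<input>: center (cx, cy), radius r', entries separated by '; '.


u1: center (-7/16, -1/16), radius 1/80; u2: center (-3/5, 2/5), radius 1/40; u3: center (1/2, 1/2), radius 1/6; u4: center (-9/16, 1/32), radius 1/72; u5: center (-17/32, 0), radius 1/80; u6: center (-2/5, 3/5), radius 1/25

Affine substitution under gamma: radii multiply and u-centers shift.
input u4: composing its 2 substitution steps yields center (-9/16, 1/32), radius 1/72
input u1: composing its 2 substitution steps yields center (-7/16, -1/16), radius 1/80
input u5: composing its 2 substitution steps yields center (-17/32, 0), radius 1/80
input u3: composing its 1 substitution step yields center (1/2, 1/2), radius 1/6
input u6: composing its 2 substitution steps yields center (-2/5, 3/5), radius 1/25
input u2: composing its 2 substitution steps yields center (-3/5, 2/5), radius 1/40


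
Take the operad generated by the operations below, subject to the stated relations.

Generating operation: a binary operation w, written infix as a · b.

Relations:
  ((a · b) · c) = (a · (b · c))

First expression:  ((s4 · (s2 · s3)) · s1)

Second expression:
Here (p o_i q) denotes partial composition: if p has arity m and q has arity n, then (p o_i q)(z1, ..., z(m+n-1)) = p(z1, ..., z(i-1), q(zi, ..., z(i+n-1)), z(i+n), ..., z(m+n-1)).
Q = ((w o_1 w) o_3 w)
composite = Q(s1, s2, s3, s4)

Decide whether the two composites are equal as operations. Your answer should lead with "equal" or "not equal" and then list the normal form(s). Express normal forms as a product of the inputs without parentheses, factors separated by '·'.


not equal: they reduce to s4 · s2 · s3 · s1 and s1 · s2 · s3 · s4

Normal form of the first expression: s4 · s2 · s3 · s1
Normal form of the second expression: s1 · s2 · s3 · s4
No match — not equal.


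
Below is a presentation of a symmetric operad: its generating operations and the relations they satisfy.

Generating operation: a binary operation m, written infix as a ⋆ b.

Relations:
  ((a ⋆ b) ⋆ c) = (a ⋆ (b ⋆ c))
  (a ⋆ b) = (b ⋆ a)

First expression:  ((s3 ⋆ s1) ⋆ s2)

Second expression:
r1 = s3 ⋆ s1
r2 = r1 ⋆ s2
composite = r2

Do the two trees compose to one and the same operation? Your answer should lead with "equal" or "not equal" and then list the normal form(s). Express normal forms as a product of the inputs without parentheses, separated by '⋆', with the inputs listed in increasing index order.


equal: each reduces to s1 ⋆ s2 ⋆ s3

Reducing the first expression gives s1 ⋆ s2 ⋆ s3
Reducing the second expression gives s1 ⋆ s2 ⋆ s3
Identical normal forms: equal.


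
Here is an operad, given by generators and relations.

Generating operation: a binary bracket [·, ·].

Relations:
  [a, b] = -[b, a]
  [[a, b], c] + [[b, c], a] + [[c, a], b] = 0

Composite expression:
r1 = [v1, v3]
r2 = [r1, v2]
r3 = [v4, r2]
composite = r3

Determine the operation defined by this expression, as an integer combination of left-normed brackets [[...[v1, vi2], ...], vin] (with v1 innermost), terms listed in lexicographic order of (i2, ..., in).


-[[[v1, v3], v2], v4]

A multilinear Lie element is pinned by v1-initial words (v1 innermost).
Composite bracket: [v4, [[v1, v3], v2]]
Under [a, b] = ab - ba we get 8 signed associative words (2^3 = 8).
Coefficients come from the v1-initial words:
  the word v1v3v2v4 carries sign -1 and contributes -[[[v1, v3], v2], v4]


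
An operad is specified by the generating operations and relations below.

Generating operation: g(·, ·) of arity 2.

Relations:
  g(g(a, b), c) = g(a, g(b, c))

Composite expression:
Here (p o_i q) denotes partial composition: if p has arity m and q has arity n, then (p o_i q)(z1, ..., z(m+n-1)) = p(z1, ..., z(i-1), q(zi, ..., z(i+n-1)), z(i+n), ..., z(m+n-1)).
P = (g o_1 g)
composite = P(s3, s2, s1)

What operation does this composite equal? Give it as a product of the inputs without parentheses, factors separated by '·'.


s3 · s2 · s1

The g-tree's shape is irrelevant; the s-reading-order decides.
g(s3, s2) spells out as s3 · s2
g(g(s3, s2), s1) spells out as s3 · s2 · s1


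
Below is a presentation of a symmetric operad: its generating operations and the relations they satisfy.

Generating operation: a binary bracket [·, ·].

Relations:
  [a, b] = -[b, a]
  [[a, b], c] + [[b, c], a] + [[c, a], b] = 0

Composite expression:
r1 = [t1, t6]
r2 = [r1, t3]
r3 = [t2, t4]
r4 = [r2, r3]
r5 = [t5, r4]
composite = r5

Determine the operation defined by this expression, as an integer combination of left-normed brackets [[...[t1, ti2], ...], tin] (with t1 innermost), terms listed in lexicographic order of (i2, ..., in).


A multilinear Lie element is pinned by t1-initial words (t1 innermost).
Composite bracket: [t5, [[[t1, t6], t3], [t2, t4]]]
Full expansion: 32 signed words from ab - ba (2^5 = 32).
Collect the words opening with t1:
  word t1t6t3t2t4t5 has sign -1, contributing -[[[[[t1, t6], t3], t2], t4], t5]
  word t1t6t3t4t2t5 has sign +1, contributing +[[[[[t1, t6], t3], t4], t2], t5]

-[[[[[t1, t6], t3], t2], t4], t5] + [[[[[t1, t6], t3], t4], t2], t5]
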